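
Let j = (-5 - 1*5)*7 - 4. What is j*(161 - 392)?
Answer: 17094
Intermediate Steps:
j = -74 (j = (-5 - 5)*7 - 4 = -10*7 - 4 = -70 - 4 = -74)
j*(161 - 392) = -74*(161 - 392) = -74*(-231) = 17094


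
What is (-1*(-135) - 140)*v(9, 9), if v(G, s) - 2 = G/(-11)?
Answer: -65/11 ≈ -5.9091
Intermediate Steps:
v(G, s) = 2 - G/11 (v(G, s) = 2 + G/(-11) = 2 + G*(-1/11) = 2 - G/11)
(-1*(-135) - 140)*v(9, 9) = (-1*(-135) - 140)*(2 - 1/11*9) = (135 - 140)*(2 - 9/11) = -5*13/11 = -65/11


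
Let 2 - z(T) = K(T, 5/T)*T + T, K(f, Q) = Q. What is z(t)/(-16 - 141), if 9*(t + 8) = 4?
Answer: -41/1413 ≈ -0.029016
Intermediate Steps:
t = -68/9 (t = -8 + (⅑)*4 = -8 + 4/9 = -68/9 ≈ -7.5556)
z(T) = -3 - T (z(T) = 2 - ((5/T)*T + T) = 2 - (5 + T) = 2 + (-5 - T) = -3 - T)
z(t)/(-16 - 141) = (-3 - 1*(-68/9))/(-16 - 141) = (-3 + 68/9)/(-157) = (41/9)*(-1/157) = -41/1413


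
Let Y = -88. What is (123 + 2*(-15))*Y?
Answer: -8184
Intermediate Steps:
(123 + 2*(-15))*Y = (123 + 2*(-15))*(-88) = (123 - 30)*(-88) = 93*(-88) = -8184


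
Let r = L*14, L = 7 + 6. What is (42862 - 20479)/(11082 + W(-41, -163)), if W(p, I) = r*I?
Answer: -22383/18584 ≈ -1.2044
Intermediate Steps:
L = 13
r = 182 (r = 13*14 = 182)
W(p, I) = 182*I
(42862 - 20479)/(11082 + W(-41, -163)) = (42862 - 20479)/(11082 + 182*(-163)) = 22383/(11082 - 29666) = 22383/(-18584) = 22383*(-1/18584) = -22383/18584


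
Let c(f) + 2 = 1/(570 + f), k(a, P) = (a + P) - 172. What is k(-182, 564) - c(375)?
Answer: 200339/945 ≈ 212.00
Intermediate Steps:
k(a, P) = -172 + P + a (k(a, P) = (P + a) - 172 = -172 + P + a)
c(f) = -2 + 1/(570 + f)
k(-182, 564) - c(375) = (-172 + 564 - 182) - (-1139 - 2*375)/(570 + 375) = 210 - (-1139 - 750)/945 = 210 - (-1889)/945 = 210 - 1*(-1889/945) = 210 + 1889/945 = 200339/945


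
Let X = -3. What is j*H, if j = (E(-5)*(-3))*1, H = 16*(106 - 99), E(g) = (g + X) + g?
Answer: 4368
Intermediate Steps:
E(g) = -3 + 2*g (E(g) = (g - 3) + g = (-3 + g) + g = -3 + 2*g)
H = 112 (H = 16*7 = 112)
j = 39 (j = ((-3 + 2*(-5))*(-3))*1 = ((-3 - 10)*(-3))*1 = -13*(-3)*1 = 39*1 = 39)
j*H = 39*112 = 4368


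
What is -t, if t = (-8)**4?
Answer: -4096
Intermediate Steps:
t = 4096
-t = -1*4096 = -4096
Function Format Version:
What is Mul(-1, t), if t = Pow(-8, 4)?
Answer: -4096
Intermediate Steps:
t = 4096
Mul(-1, t) = Mul(-1, 4096) = -4096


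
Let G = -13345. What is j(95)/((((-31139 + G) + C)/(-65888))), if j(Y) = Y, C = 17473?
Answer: 6259360/27011 ≈ 231.73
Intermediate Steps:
j(95)/((((-31139 + G) + C)/(-65888))) = 95/((((-31139 - 13345) + 17473)/(-65888))) = 95/(((-44484 + 17473)*(-1/65888))) = 95/((-27011*(-1/65888))) = 95/(27011/65888) = 95*(65888/27011) = 6259360/27011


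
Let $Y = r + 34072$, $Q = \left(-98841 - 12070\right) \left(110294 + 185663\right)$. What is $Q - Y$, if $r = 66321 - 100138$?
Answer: $-32824887082$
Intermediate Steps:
$Q = -32824886827$ ($Q = \left(-110911\right) 295957 = -32824886827$)
$r = -33817$
$Y = 255$ ($Y = -33817 + 34072 = 255$)
$Q - Y = -32824886827 - 255 = -32824887082$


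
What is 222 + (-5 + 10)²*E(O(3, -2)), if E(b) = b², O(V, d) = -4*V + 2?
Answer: 2722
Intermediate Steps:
O(V, d) = 2 - 4*V
222 + (-5 + 10)²*E(O(3, -2)) = 222 + (-5 + 10)²*(2 - 4*3)² = 222 + 5²*(2 - 12)² = 222 + 25*(-10)² = 222 + 25*100 = 222 + 2500 = 2722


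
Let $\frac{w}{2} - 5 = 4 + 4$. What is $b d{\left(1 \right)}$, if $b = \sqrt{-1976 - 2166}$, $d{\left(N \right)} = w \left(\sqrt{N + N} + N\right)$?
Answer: $26 i \sqrt{4142} \left(1 + \sqrt{2}\right) \approx 4039.7 i$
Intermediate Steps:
$w = 26$ ($w = 10 + 2 \left(4 + 4\right) = 10 + 2 \cdot 8 = 10 + 16 = 26$)
$d{\left(N \right)} = 26 N + 26 \sqrt{2} \sqrt{N}$ ($d{\left(N \right)} = 26 \left(\sqrt{N + N} + N\right) = 26 \left(\sqrt{2 N} + N\right) = 26 \left(\sqrt{2} \sqrt{N} + N\right) = 26 \left(N + \sqrt{2} \sqrt{N}\right) = 26 N + 26 \sqrt{2} \sqrt{N}$)
$b = i \sqrt{4142}$ ($b = \sqrt{-4142} = i \sqrt{4142} \approx 64.358 i$)
$b d{\left(1 \right)} = i \sqrt{4142} \left(26 \cdot 1 + 26 \sqrt{2} \sqrt{1}\right) = i \sqrt{4142} \left(26 + 26 \sqrt{2} \cdot 1\right) = i \sqrt{4142} \left(26 + 26 \sqrt{2}\right)$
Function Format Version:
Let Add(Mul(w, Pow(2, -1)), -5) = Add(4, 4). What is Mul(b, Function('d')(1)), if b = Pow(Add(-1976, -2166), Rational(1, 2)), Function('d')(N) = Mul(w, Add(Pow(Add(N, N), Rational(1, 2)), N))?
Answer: Mul(26, I, Pow(4142, Rational(1, 2)), Add(1, Pow(2, Rational(1, 2)))) ≈ Mul(4039.7, I)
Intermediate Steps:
w = 26 (w = Add(10, Mul(2, Add(4, 4))) = Add(10, Mul(2, 8)) = Add(10, 16) = 26)
Function('d')(N) = Add(Mul(26, N), Mul(26, Pow(2, Rational(1, 2)), Pow(N, Rational(1, 2)))) (Function('d')(N) = Mul(26, Add(Pow(Add(N, N), Rational(1, 2)), N)) = Mul(26, Add(Pow(Mul(2, N), Rational(1, 2)), N)) = Mul(26, Add(Mul(Pow(2, Rational(1, 2)), Pow(N, Rational(1, 2))), N)) = Mul(26, Add(N, Mul(Pow(2, Rational(1, 2)), Pow(N, Rational(1, 2))))) = Add(Mul(26, N), Mul(26, Pow(2, Rational(1, 2)), Pow(N, Rational(1, 2)))))
b = Mul(I, Pow(4142, Rational(1, 2))) (b = Pow(-4142, Rational(1, 2)) = Mul(I, Pow(4142, Rational(1, 2))) ≈ Mul(64.358, I))
Mul(b, Function('d')(1)) = Mul(Mul(I, Pow(4142, Rational(1, 2))), Add(Mul(26, 1), Mul(26, Pow(2, Rational(1, 2)), Pow(1, Rational(1, 2))))) = Mul(Mul(I, Pow(4142, Rational(1, 2))), Add(26, Mul(26, Pow(2, Rational(1, 2)), 1))) = Mul(Mul(I, Pow(4142, Rational(1, 2))), Add(26, Mul(26, Pow(2, Rational(1, 2))))) = Mul(I, Pow(4142, Rational(1, 2)), Add(26, Mul(26, Pow(2, Rational(1, 2)))))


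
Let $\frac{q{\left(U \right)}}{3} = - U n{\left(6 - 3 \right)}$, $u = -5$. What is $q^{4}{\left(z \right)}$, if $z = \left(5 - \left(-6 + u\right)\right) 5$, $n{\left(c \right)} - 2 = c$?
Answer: $2073600000000$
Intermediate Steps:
$n{\left(c \right)} = 2 + c$
$z = 80$ ($z = \left(5 + \left(6 - -5\right)\right) 5 = \left(5 + \left(6 + 5\right)\right) 5 = \left(5 + 11\right) 5 = 16 \cdot 5 = 80$)
$q{\left(U \right)} = - 15 U$ ($q{\left(U \right)} = 3 \left(- U \left(2 + \left(6 - 3\right)\right)\right) = 3 \left(- U \left(2 + 3\right)\right) = 3 \left(- U 5\right) = 3 \left(- 5 U\right) = - 15 U$)
$q^{4}{\left(z \right)} = \left(\left(-15\right) 80\right)^{4} = \left(-1200\right)^{4} = 2073600000000$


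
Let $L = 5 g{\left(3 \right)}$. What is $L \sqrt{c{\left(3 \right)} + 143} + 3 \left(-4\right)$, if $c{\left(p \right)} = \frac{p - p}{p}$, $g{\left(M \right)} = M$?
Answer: $-12 + 15 \sqrt{143} \approx 167.37$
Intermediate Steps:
$c{\left(p \right)} = 0$ ($c{\left(p \right)} = \frac{0}{p} = 0$)
$L = 15$ ($L = 5 \cdot 3 = 15$)
$L \sqrt{c{\left(3 \right)} + 143} + 3 \left(-4\right) = 15 \sqrt{0 + 143} + 3 \left(-4\right) = 15 \sqrt{143} - 12 = -12 + 15 \sqrt{143}$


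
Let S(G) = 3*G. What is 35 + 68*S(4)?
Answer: 851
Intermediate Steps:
35 + 68*S(4) = 35 + 68*(3*4) = 35 + 68*12 = 35 + 816 = 851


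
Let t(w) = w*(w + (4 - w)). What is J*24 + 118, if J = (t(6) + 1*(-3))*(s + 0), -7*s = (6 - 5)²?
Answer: 46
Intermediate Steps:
t(w) = 4*w (t(w) = w*4 = 4*w)
s = -⅐ (s = -(6 - 5)²/7 = -⅐*1² = -⅐*1 = -⅐ ≈ -0.14286)
J = -3 (J = (4*6 + 1*(-3))*(-⅐ + 0) = (24 - 3)*(-⅐) = 21*(-⅐) = -3)
J*24 + 118 = -3*24 + 118 = -72 + 118 = 46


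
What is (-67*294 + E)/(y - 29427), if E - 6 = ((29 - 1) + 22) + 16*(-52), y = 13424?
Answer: 20474/16003 ≈ 1.2794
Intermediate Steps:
E = -776 (E = 6 + (((29 - 1) + 22) + 16*(-52)) = 6 + ((28 + 22) - 832) = 6 + (50 - 832) = 6 - 782 = -776)
(-67*294 + E)/(y - 29427) = (-67*294 - 776)/(13424 - 29427) = (-19698 - 776)/(-16003) = -20474*(-1/16003) = 20474/16003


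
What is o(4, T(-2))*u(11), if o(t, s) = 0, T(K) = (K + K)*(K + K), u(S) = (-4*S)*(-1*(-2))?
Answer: 0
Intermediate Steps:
u(S) = -8*S (u(S) = -4*S*2 = -8*S)
T(K) = 4*K² (T(K) = (2*K)*(2*K) = 4*K²)
o(4, T(-2))*u(11) = 0*(-8*11) = 0*(-88) = 0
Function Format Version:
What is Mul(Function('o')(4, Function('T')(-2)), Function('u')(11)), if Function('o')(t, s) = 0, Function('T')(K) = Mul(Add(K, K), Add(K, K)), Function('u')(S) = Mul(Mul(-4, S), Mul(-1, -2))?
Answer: 0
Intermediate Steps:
Function('u')(S) = Mul(-8, S) (Function('u')(S) = Mul(Mul(-4, S), 2) = Mul(-8, S))
Function('T')(K) = Mul(4, Pow(K, 2)) (Function('T')(K) = Mul(Mul(2, K), Mul(2, K)) = Mul(4, Pow(K, 2)))
Mul(Function('o')(4, Function('T')(-2)), Function('u')(11)) = Mul(0, Mul(-8, 11)) = Mul(0, -88) = 0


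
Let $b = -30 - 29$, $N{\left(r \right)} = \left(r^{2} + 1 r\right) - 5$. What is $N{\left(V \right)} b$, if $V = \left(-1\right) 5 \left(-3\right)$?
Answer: $-13865$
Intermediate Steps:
$V = 15$ ($V = \left(-5\right) \left(-3\right) = 15$)
$N{\left(r \right)} = -5 + r + r^{2}$ ($N{\left(r \right)} = \left(r^{2} + r\right) - 5 = \left(r + r^{2}\right) - 5 = -5 + r + r^{2}$)
$b = -59$
$N{\left(V \right)} b = \left(-5 + 15 + 15^{2}\right) \left(-59\right) = \left(-5 + 15 + 225\right) \left(-59\right) = 235 \left(-59\right) = -13865$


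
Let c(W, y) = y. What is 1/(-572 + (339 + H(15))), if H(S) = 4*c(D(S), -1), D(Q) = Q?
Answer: -1/237 ≈ -0.0042194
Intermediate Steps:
H(S) = -4 (H(S) = 4*(-1) = -4)
1/(-572 + (339 + H(15))) = 1/(-572 + (339 - 4)) = 1/(-572 + 335) = 1/(-237) = -1/237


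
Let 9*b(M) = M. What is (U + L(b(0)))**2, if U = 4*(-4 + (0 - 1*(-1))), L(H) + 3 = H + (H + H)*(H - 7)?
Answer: 225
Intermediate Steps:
b(M) = M/9
L(H) = -3 + H + 2*H*(-7 + H) (L(H) = -3 + (H + (H + H)*(H - 7)) = -3 + (H + (2*H)*(-7 + H)) = -3 + (H + 2*H*(-7 + H)) = -3 + H + 2*H*(-7 + H))
U = -12 (U = 4*(-4 + (0 + 1)) = 4*(-4 + 1) = 4*(-3) = -12)
(U + L(b(0)))**2 = (-12 + (-3 - 13*0/9 + 2*((1/9)*0)**2))**2 = (-12 + (-3 - 13*0 + 2*0**2))**2 = (-12 + (-3 + 0 + 2*0))**2 = (-12 + (-3 + 0 + 0))**2 = (-12 - 3)**2 = (-15)**2 = 225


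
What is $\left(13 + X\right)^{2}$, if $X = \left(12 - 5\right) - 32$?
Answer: $144$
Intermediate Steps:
$X = -25$ ($X = 7 - 32 = -25$)
$\left(13 + X\right)^{2} = \left(13 - 25\right)^{2} = \left(-12\right)^{2} = 144$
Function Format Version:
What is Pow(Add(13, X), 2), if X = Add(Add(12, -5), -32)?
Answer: 144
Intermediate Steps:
X = -25 (X = Add(7, -32) = -25)
Pow(Add(13, X), 2) = Pow(Add(13, -25), 2) = Pow(-12, 2) = 144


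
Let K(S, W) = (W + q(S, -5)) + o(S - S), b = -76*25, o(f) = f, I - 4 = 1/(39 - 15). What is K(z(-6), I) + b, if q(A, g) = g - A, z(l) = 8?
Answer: -45815/24 ≈ -1909.0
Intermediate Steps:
I = 97/24 (I = 4 + 1/(39 - 15) = 4 + 1/24 = 97/24 ≈ 4.0417)
b = -1900
K(S, W) = -5 + W - S (K(S, W) = (W + (-5 - S)) + (S - S) = (-5 + W - S) + 0 = -5 + W - S)
K(z(-6), I) + b = (-5 + 97/24 - 1*8) - 1900 = (-5 + 97/24 - 8) - 1900 = -215/24 - 1900 = -45815/24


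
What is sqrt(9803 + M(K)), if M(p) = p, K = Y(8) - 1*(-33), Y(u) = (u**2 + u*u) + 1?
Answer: sqrt(9965) ≈ 99.825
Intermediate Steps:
Y(u) = 1 + 2*u**2 (Y(u) = (u**2 + u**2) + 1 = 2*u**2 + 1 = 1 + 2*u**2)
K = 162 (K = (1 + 2*8**2) - 1*(-33) = (1 + 2*64) + 33 = (1 + 128) + 33 = 129 + 33 = 162)
sqrt(9803 + M(K)) = sqrt(9803 + 162) = sqrt(9965)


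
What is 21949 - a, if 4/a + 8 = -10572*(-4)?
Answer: 232000929/10570 ≈ 21949.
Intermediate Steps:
a = 1/10570 (a = 4/(-8 - 10572*(-4)) = 4/(-8 + 42288) = 4/42280 = 4*(1/42280) = 1/10570 ≈ 9.4607e-5)
21949 - a = 21949 - 1*1/10570 = 21949 - 1/10570 = 232000929/10570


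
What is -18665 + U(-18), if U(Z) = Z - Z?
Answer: -18665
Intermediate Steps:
U(Z) = 0
-18665 + U(-18) = -18665 + 0 = -18665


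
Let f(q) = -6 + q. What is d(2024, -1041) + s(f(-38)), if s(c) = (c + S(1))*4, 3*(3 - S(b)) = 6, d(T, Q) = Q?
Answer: -1213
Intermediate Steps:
S(b) = 1 (S(b) = 3 - ⅓*6 = 3 - 2 = 1)
s(c) = 4 + 4*c (s(c) = (c + 1)*4 = (1 + c)*4 = 4 + 4*c)
d(2024, -1041) + s(f(-38)) = -1041 + (4 + 4*(-6 - 38)) = -1041 + (4 + 4*(-44)) = -1041 + (4 - 176) = -1041 - 172 = -1213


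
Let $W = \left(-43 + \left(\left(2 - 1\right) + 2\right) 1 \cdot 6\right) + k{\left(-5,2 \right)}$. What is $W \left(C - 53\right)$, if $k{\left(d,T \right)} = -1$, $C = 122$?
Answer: $-1794$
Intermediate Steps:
$W = -26$ ($W = \left(-43 + \left(\left(2 - 1\right) + 2\right) 1 \cdot 6\right) - 1 = \left(-43 + \left(1 + 2\right) 1 \cdot 6\right) - 1 = \left(-43 + 3 \cdot 1 \cdot 6\right) - 1 = \left(-43 + 3 \cdot 6\right) - 1 = \left(-43 + 18\right) - 1 = -25 - 1 = -26$)
$W \left(C - 53\right) = - 26 \left(122 - 53\right) = \left(-26\right) 69 = -1794$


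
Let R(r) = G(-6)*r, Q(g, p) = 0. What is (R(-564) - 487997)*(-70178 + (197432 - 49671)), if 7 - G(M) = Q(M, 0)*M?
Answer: -38166568935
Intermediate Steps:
G(M) = 7 (G(M) = 7 - 0*M = 7 - 1*0 = 7 + 0 = 7)
R(r) = 7*r
(R(-564) - 487997)*(-70178 + (197432 - 49671)) = (7*(-564) - 487997)*(-70178 + (197432 - 49671)) = (-3948 - 487997)*(-70178 + 147761) = -491945*77583 = -38166568935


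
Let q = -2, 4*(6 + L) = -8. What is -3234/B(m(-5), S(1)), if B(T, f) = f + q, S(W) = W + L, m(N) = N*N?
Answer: 1078/3 ≈ 359.33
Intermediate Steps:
L = -8 (L = -6 + (1/4)*(-8) = -6 - 2 = -8)
m(N) = N**2
S(W) = -8 + W (S(W) = W - 8 = -8 + W)
B(T, f) = -2 + f (B(T, f) = f - 2 = -2 + f)
-3234/B(m(-5), S(1)) = -3234/(-2 + (-8 + 1)) = -3234/(-2 - 7) = -3234/(-9) = -3234*(-1/9) = 1078/3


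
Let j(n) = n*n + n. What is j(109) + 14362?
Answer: 26352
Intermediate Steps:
j(n) = n + n**2 (j(n) = n**2 + n = n + n**2)
j(109) + 14362 = 109*(1 + 109) + 14362 = 109*110 + 14362 = 11990 + 14362 = 26352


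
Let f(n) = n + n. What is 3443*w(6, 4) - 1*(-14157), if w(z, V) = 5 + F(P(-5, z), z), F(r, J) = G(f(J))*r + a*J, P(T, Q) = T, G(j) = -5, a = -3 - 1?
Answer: 34815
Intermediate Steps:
a = -4
f(n) = 2*n
F(r, J) = -5*r - 4*J
w(z, V) = 30 - 4*z (w(z, V) = 5 + (-5*(-5) - 4*z) = 5 + (25 - 4*z) = 30 - 4*z)
3443*w(6, 4) - 1*(-14157) = 3443*(30 - 4*6) - 1*(-14157) = 3443*(30 - 24) + 14157 = 3443*6 + 14157 = 20658 + 14157 = 34815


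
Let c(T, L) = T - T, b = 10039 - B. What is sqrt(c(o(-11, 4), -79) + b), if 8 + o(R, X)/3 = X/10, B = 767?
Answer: 2*sqrt(2318) ≈ 96.291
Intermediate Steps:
o(R, X) = -24 + 3*X/10 (o(R, X) = -24 + 3*(X/10) = -24 + 3*X/10)
b = 9272 (b = 10039 - 1*767 = 10039 - 767 = 9272)
c(T, L) = 0
sqrt(c(o(-11, 4), -79) + b) = sqrt(0 + 9272) = sqrt(9272) = 2*sqrt(2318)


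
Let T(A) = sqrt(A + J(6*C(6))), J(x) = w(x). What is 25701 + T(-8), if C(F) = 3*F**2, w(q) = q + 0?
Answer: 25701 + 8*sqrt(10) ≈ 25726.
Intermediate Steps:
w(q) = q
J(x) = x
T(A) = sqrt(648 + A) (T(A) = sqrt(A + 6*(3*6**2)) = sqrt(A + 6*(3*36)) = sqrt(A + 6*108) = sqrt(A + 648) = sqrt(648 + A))
25701 + T(-8) = 25701 + sqrt(648 - 8) = 25701 + sqrt(640) = 25701 + 8*sqrt(10)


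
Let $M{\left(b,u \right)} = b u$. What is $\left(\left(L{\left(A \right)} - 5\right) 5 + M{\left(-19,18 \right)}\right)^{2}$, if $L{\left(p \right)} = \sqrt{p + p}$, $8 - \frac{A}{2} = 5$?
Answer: $134989 - 7340 \sqrt{3} \approx 1.2228 \cdot 10^{5}$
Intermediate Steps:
$A = 6$ ($A = 16 - 10 = 6$)
$L{\left(p \right)} = \sqrt{2} \sqrt{p}$ ($L{\left(p \right)} = \sqrt{2 p} = \sqrt{2} \sqrt{p}$)
$\left(\left(L{\left(A \right)} - 5\right) 5 + M{\left(-19,18 \right)}\right)^{2} = \left(\left(\sqrt{2} \sqrt{6} - 5\right) 5 - 342\right)^{2} = \left(\left(2 \sqrt{3} - 5\right) 5 - 342\right)^{2} = \left(\left(-5 + 2 \sqrt{3}\right) 5 - 342\right)^{2} = \left(\left(-25 + 10 \sqrt{3}\right) - 342\right)^{2} = \left(-367 + 10 \sqrt{3}\right)^{2}$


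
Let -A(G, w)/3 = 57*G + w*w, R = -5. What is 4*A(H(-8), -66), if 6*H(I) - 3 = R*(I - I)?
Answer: -52614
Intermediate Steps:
H(I) = ½ (H(I) = ½ + (-5*(I - I))/6 = ½ + (-5*0)/6 = ½ + (⅙)*0 = ½ + 0 = ½)
A(G, w) = -171*G - 3*w² (A(G, w) = -3*(57*G + w*w) = -3*(57*G + w²) = -3*(w² + 57*G) = -171*G - 3*w²)
4*A(H(-8), -66) = 4*(-171*½ - 3*(-66)²) = 4*(-171/2 - 3*4356) = 4*(-171/2 - 13068) = 4*(-26307/2) = -52614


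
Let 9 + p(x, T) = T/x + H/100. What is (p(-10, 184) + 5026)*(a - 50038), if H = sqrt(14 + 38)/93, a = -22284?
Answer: -1807543746/5 - 36161*sqrt(13)/2325 ≈ -3.6151e+8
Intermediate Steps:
H = 2*sqrt(13)/93 (H = sqrt(52)*(1/93) = (2*sqrt(13))*(1/93) = 2*sqrt(13)/93 ≈ 0.077539)
p(x, T) = -9 + sqrt(13)/4650 + T/x (p(x, T) = -9 + (T/x + (2*sqrt(13)/93)/100) = -9 + (T/x + (2*sqrt(13)/93)*(1/100)) = -9 + (T/x + sqrt(13)/4650) = -9 + (sqrt(13)/4650 + T/x) = -9 + sqrt(13)/4650 + T/x)
(p(-10, 184) + 5026)*(a - 50038) = ((-9 + sqrt(13)/4650 + 184/(-10)) + 5026)*(-22284 - 50038) = ((-9 + sqrt(13)/4650 + 184*(-1/10)) + 5026)*(-72322) = ((-9 + sqrt(13)/4650 - 92/5) + 5026)*(-72322) = ((-137/5 + sqrt(13)/4650) + 5026)*(-72322) = (24993/5 + sqrt(13)/4650)*(-72322) = -1807543746/5 - 36161*sqrt(13)/2325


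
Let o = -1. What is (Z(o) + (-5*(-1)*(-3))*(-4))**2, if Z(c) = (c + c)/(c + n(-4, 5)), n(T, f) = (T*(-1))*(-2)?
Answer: 293764/81 ≈ 3626.7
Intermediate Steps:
n(T, f) = 2*T (n(T, f) = -T*(-2) = 2*T)
Z(c) = 2*c/(-8 + c) (Z(c) = (c + c)/(c + 2*(-4)) = (2*c)/(c - 8) = (2*c)/(-8 + c) = 2*c/(-8 + c))
(Z(o) + (-5*(-1)*(-3))*(-4))**2 = (2*(-1)/(-8 - 1) + (-5*(-1)*(-3))*(-4))**2 = (2*(-1)/(-9) + (5*(-3))*(-4))**2 = (2*(-1)*(-1/9) - 15*(-4))**2 = (2/9 + 60)**2 = (542/9)**2 = 293764/81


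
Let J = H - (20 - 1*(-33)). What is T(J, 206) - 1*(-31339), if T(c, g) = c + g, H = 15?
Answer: 31507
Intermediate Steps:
J = -38 (J = 15 - (20 - 1*(-33)) = 15 - (20 + 33) = 15 - 1*53 = 15 - 53 = -38)
T(J, 206) - 1*(-31339) = (-38 + 206) - 1*(-31339) = 168 + 31339 = 31507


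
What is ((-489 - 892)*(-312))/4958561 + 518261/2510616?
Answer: 3651582919573/12449042583576 ≈ 0.29332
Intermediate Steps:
((-489 - 892)*(-312))/4958561 + 518261/2510616 = -1381*(-312)*(1/4958561) + 518261*(1/2510616) = 430872*(1/4958561) + 518261/2510616 = 430872/4958561 + 518261/2510616 = 3651582919573/12449042583576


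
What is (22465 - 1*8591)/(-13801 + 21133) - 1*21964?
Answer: -80513087/3666 ≈ -21962.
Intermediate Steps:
(22465 - 1*8591)/(-13801 + 21133) - 1*21964 = (22465 - 8591)/7332 - 21964 = 13874*(1/7332) - 21964 = 6937/3666 - 21964 = -80513087/3666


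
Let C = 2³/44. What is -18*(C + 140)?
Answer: -27756/11 ≈ -2523.3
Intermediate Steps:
C = 2/11 (C = 8*(1/44) = 2/11 ≈ 0.18182)
-18*(C + 140) = -18*(2/11 + 140) = -18*1542/11 = -27756/11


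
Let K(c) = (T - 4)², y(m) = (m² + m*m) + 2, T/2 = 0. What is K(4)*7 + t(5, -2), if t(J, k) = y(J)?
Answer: 164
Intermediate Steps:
T = 0 (T = 2*0 = 0)
y(m) = 2 + 2*m² (y(m) = (m² + m²) + 2 = 2*m² + 2 = 2 + 2*m²)
t(J, k) = 2 + 2*J²
K(c) = 16 (K(c) = (0 - 4)² = (-4)² = 16)
K(4)*7 + t(5, -2) = 16*7 + (2 + 2*5²) = 112 + (2 + 2*25) = 112 + (2 + 50) = 112 + 52 = 164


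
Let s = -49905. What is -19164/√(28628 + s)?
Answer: 19164*I*√21277/21277 ≈ 131.38*I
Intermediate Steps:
-19164/√(28628 + s) = -19164/√(28628 - 49905) = -19164*(-I*√21277/21277) = -(-19164)*I*√21277/21277 = 19164*I*√21277/21277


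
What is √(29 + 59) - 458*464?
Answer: -212512 + 2*√22 ≈ -2.1250e+5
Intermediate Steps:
√(29 + 59) - 458*464 = √88 - 212512 = 2*√22 - 212512 = -212512 + 2*√22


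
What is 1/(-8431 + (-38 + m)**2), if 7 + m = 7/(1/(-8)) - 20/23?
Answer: 529/1029650 ≈ 0.00051377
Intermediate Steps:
m = -1469/23 (m = -7 + (7/(1/(-8)) - 20/23) = -7 + (7/(-1/8) - 20*1/23) = -7 + (7*(-8) - 20/23) = -7 + (-56 - 20/23) = -7 - 1308/23 = -1469/23 ≈ -63.870)
1/(-8431 + (-38 + m)**2) = 1/(-8431 + (-38 - 1469/23)**2) = 1/(-8431 + (-2343/23)**2) = 1/(-8431 + 5489649/529) = 1/(1029650/529) = 529/1029650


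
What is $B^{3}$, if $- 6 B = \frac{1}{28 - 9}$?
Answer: $- \frac{1}{1481544} \approx -6.7497 \cdot 10^{-7}$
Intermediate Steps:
$B = - \frac{1}{114}$ ($B = - \frac{1}{6 \left(28 - 9\right)} = - \frac{1}{6 \cdot 19} = \left(- \frac{1}{6}\right) \frac{1}{19} = - \frac{1}{114} \approx -0.0087719$)
$B^{3} = \left(- \frac{1}{114}\right)^{3} = - \frac{1}{1481544}$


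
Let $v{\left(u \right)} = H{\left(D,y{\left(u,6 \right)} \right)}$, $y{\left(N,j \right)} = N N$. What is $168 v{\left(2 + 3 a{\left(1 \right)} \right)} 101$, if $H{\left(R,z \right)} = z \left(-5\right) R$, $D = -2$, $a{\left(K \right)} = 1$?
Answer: $4242000$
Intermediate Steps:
$y{\left(N,j \right)} = N^{2}$
$H{\left(R,z \right)} = - 5 R z$ ($H{\left(R,z \right)} = - 5 z R = - 5 R z$)
$v{\left(u \right)} = 10 u^{2}$ ($v{\left(u \right)} = \left(-5\right) \left(-2\right) u^{2} = 10 u^{2}$)
$168 v{\left(2 + 3 a{\left(1 \right)} \right)} 101 = 168 \cdot 10 \left(2 + 3 \cdot 1\right)^{2} \cdot 101 = 168 \cdot 10 \left(2 + 3\right)^{2} \cdot 101 = 168 \cdot 10 \cdot 5^{2} \cdot 101 = 168 \cdot 10 \cdot 25 \cdot 101 = 168 \cdot 250 \cdot 101 = 42000 \cdot 101 = 4242000$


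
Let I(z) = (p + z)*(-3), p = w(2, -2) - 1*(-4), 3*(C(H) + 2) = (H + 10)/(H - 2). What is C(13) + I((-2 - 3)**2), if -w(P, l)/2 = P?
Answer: -2518/33 ≈ -76.303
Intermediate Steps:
w(P, l) = -2*P
C(H) = -2 + (10 + H)/(3*(-2 + H)) (C(H) = -2 + ((H + 10)/(H - 2))/3 = -2 + ((10 + H)/(-2 + H))/3 = -2 + (10 + H)/(3*(-2 + H)))
p = 0 (p = -2*2 - 1*(-4) = -4 + 4 = 0)
I(z) = -3*z (I(z) = (0 + z)*(-3) = z*(-3) = -3*z)
C(13) + I((-2 - 3)**2) = (22 - 5*13)/(3*(-2 + 13)) - 3*(-2 - 3)**2 = (1/3)*(22 - 65)/11 - 3*(-5)**2 = (1/3)*(1/11)*(-43) - 3*25 = -43/33 - 75 = -2518/33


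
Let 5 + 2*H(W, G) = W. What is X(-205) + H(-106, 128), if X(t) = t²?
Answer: 83939/2 ≈ 41970.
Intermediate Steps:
H(W, G) = -5/2 + W/2
X(-205) + H(-106, 128) = (-205)² + (-5/2 + (½)*(-106)) = 42025 + (-5/2 - 53) = 42025 - 111/2 = 83939/2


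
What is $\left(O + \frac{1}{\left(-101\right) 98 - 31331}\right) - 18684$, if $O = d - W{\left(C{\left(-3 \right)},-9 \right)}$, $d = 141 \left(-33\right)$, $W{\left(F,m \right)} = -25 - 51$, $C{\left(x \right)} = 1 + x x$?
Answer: $- \frac{959027770}{41229} \approx -23261.0$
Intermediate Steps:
$C{\left(x \right)} = 1 + x^{2}$
$W{\left(F,m \right)} = -76$ ($W{\left(F,m \right)} = -25 - 51 = -76$)
$d = -4653$
$O = -4577$ ($O = -4653 - -76 = -4653 + 76 = -4577$)
$\left(O + \frac{1}{\left(-101\right) 98 - 31331}\right) - 18684 = \left(-4577 + \frac{1}{\left(-101\right) 98 - 31331}\right) - 18684 = \left(-4577 + \frac{1}{-9898 - 31331}\right) - 18684 = \left(-4577 + \frac{1}{-41229}\right) - 18684 = \left(-4577 - \frac{1}{41229}\right) - 18684 = - \frac{188705134}{41229} - 18684 = - \frac{959027770}{41229}$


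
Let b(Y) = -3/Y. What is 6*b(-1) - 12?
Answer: 6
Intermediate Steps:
6*b(-1) - 12 = 6*(-3/(-1)) - 12 = 6*(-3*(-1)) - 12 = 6*3 - 12 = 18 - 12 = 6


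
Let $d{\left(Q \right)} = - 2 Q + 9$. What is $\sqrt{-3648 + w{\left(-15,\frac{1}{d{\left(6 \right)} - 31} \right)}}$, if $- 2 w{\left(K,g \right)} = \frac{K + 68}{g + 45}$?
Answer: $\frac{i \sqrt{8529821597}}{1529} \approx 60.404 i$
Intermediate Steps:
$d{\left(Q \right)} = 9 - 2 Q$
$w{\left(K,g \right)} = - \frac{68 + K}{2 \left(45 + g\right)}$ ($w{\left(K,g \right)} = - \frac{\left(K + 68\right) \frac{1}{g + 45}}{2} = - \frac{\left(68 + K\right) \frac{1}{45 + g}}{2} = - \frac{\frac{1}{45 + g} \left(68 + K\right)}{2} = - \frac{68 + K}{2 \left(45 + g\right)}$)
$\sqrt{-3648 + w{\left(-15,\frac{1}{d{\left(6 \right)} - 31} \right)}} = \sqrt{-3648 + \frac{-68 - -15}{2 \left(45 + \frac{1}{\left(9 - 12\right) - 31}\right)}} = \sqrt{-3648 + \frac{-68 + 15}{2 \left(45 + \frac{1}{\left(9 - 12\right) - 31}\right)}} = \sqrt{-3648 + \frac{1}{2} \frac{1}{45 + \frac{1}{-3 - 31}} \left(-53\right)} = \sqrt{-3648 + \frac{1}{2} \frac{1}{45 + \frac{1}{-34}} \left(-53\right)} = \sqrt{-3648 + \frac{1}{2} \frac{1}{45 - \frac{1}{34}} \left(-53\right)} = \sqrt{-3648 + \frac{1}{2} \frac{1}{\frac{1529}{34}} \left(-53\right)} = \sqrt{-3648 + \frac{1}{2} \cdot \frac{34}{1529} \left(-53\right)} = \sqrt{-3648 - \frac{901}{1529}} = \sqrt{- \frac{5578693}{1529}} = \frac{i \sqrt{8529821597}}{1529}$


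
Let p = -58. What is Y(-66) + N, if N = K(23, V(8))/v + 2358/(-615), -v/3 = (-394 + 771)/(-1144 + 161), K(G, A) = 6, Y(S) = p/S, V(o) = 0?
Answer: 5762629/2550405 ≈ 2.2595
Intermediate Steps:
Y(S) = -58/S
v = 1131/983 (v = -3*(-394 + 771)/(-1144 + 161) = -1131/(-983) = -1131*(-1)/983 = -3*(-377/983) = 1131/983 ≈ 1.1506)
N = 106708/77285 (N = 6/(1131/983) + 2358/(-615) = 6*(983/1131) + 2358*(-1/615) = 1966/377 - 786/205 = 106708/77285 ≈ 1.3807)
Y(-66) + N = -58/(-66) + 106708/77285 = -58*(-1/66) + 106708/77285 = 29/33 + 106708/77285 = 5762629/2550405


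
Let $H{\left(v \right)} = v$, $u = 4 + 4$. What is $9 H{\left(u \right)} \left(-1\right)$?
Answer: $-72$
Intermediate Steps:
$u = 8$
$9 H{\left(u \right)} \left(-1\right) = 9 \cdot 8 \left(-1\right) = 72 \left(-1\right) = -72$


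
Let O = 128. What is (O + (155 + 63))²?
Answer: 119716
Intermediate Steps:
(O + (155 + 63))² = (128 + (155 + 63))² = (128 + 218)² = 346² = 119716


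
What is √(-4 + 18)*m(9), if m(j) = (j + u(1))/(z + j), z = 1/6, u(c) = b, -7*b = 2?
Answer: 366*√14/385 ≈ 3.5570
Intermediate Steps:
b = -2/7 (b = -⅐*2 = -2/7 ≈ -0.28571)
u(c) = -2/7
z = ⅙ ≈ 0.16667
m(j) = (-2/7 + j)/(⅙ + j) (m(j) = (j - 2/7)/(⅙ + j) = (-2/7 + j)/(⅙ + j))
√(-4 + 18)*m(9) = √(-4 + 18)*(6*(-2 + 7*9)/(7*(1 + 6*9))) = √14*(6*(-2 + 63)/(7*(1 + 54))) = √14*((6/7)*61/55) = √14*((6/7)*(1/55)*61) = √14*(366/385) = 366*√14/385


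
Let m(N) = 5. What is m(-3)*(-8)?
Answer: -40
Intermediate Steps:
m(-3)*(-8) = 5*(-8) = -40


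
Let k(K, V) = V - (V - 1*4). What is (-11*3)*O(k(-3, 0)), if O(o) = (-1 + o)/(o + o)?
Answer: -99/8 ≈ -12.375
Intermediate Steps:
k(K, V) = 4 (k(K, V) = V - (V - 4) = V - (-4 + V) = V + (4 - V) = 4)
O(o) = (-1 + o)/(2*o) (O(o) = (-1 + o)/((2*o)) = (-1 + o)*(1/(2*o)) = (-1 + o)/(2*o))
(-11*3)*O(k(-3, 0)) = (-11*3)*((½)*(-1 + 4)/4) = -33*3/(2*4) = -33*3/8 = -99/8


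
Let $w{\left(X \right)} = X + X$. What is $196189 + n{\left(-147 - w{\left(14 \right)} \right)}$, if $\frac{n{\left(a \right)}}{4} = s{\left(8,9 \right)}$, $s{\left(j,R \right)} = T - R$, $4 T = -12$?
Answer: $196141$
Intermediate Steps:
$T = -3$ ($T = \frac{1}{4} \left(-12\right) = -3$)
$w{\left(X \right)} = 2 X$
$s{\left(j,R \right)} = -3 - R$
$n{\left(a \right)} = -48$ ($n{\left(a \right)} = 4 \left(-3 - 9\right) = 4 \left(-12\right) = -48$)
$196189 + n{\left(-147 - w{\left(14 \right)} \right)} = 196189 - 48 = 196141$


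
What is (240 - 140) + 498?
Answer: 598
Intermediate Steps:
(240 - 140) + 498 = 100 + 498 = 598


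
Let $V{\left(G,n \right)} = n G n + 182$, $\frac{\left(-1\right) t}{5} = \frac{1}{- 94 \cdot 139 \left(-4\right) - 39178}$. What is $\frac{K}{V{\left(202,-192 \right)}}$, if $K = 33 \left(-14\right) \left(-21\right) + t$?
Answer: $\frac{126960367}{97447647060} \approx 0.0013029$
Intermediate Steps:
$t = - \frac{5}{13086}$ ($t = - \frac{5}{- 94 \cdot 139 \left(-4\right) - 39178} = - \frac{5}{\left(-94\right) \left(-556\right) - 39178} = - \frac{5}{52264 - 39178} = - \frac{5}{13086} \approx -0.00038209$)
$V{\left(G,n \right)} = 182 + G n^{2}$ ($V{\left(G,n \right)} = G n n + 182 = G n^{2} + 182 = 182 + G n^{2}$)
$K = \frac{126960367}{13086}$ ($K = 33 \left(-14\right) \left(-21\right) - \frac{5}{13086} = \left(-462\right) \left(-21\right) - \frac{5}{13086} = 9702 - \frac{5}{13086} = \frac{126960367}{13086} \approx 9702.0$)
$\frac{K}{V{\left(202,-192 \right)}} = \frac{126960367}{13086 \left(182 + 202 \left(-192\right)^{2}\right)} = \frac{126960367}{13086 \left(182 + 202 \cdot 36864\right)} = \frac{126960367}{13086 \left(182 + 7446528\right)} = \frac{126960367}{13086 \cdot 7446710} = \frac{126960367}{13086} \cdot \frac{1}{7446710} = \frac{126960367}{97447647060}$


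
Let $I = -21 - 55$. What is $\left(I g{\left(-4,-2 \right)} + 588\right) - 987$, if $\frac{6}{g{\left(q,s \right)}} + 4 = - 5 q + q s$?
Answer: $-418$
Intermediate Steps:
$g{\left(q,s \right)} = \frac{6}{-4 - 5 q + q s}$ ($g{\left(q,s \right)} = \frac{6}{-4 + \left(- 5 q + q s\right)} = \frac{6}{-4 - 5 q + q s}$)
$I = -76$
$\left(I g{\left(-4,-2 \right)} + 588\right) - 987 = \left(- 76 \frac{6}{-4 - -20 - -8} + 588\right) - 987 = \left(- 76 \frac{6}{-4 + 20 + 8} + 588\right) - 987 = \left(- 76 \cdot \frac{6}{24} + 588\right) - 987 = \left(- 76 \cdot 6 \cdot \frac{1}{24} + 588\right) - 987 = \left(\left(-76\right) \frac{1}{4} + 588\right) - 987 = \left(-19 + 588\right) - 987 = 569 - 987 = -418$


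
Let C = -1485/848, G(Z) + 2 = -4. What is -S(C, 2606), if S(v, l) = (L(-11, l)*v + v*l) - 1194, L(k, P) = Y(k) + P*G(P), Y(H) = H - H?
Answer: -9168519/424 ≈ -21624.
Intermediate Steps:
G(Z) = -6 (G(Z) = -2 - 4 = -6)
Y(H) = 0
L(k, P) = -6*P (L(k, P) = 0 + P*(-6) = 0 - 6*P = -6*P)
C = -1485/848 (C = -1485*1/848 = -1485/848 ≈ -1.7512)
S(v, l) = -1194 - 5*l*v (S(v, l) = ((-6*l)*v + v*l) - 1194 = (-6*l*v + l*v) - 1194 = -5*l*v - 1194 = -1194 - 5*l*v)
-S(C, 2606) = -(-1194 - 5*2606*(-1485/848)) = -(-1194 + 9674775/424) = -1*9168519/424 = -9168519/424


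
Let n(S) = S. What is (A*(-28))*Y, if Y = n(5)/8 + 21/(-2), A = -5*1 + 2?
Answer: -1659/2 ≈ -829.50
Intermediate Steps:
A = -3 (A = -5 + 2 = -3)
Y = -79/8 (Y = 5/8 + 21/(-2) = 5*(⅛) + 21*(-½) = 5/8 - 21/2 = -79/8 ≈ -9.8750)
(A*(-28))*Y = -3*(-28)*(-79/8) = 84*(-79/8) = -1659/2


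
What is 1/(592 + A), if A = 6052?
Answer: 1/6644 ≈ 0.00015051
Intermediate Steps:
1/(592 + A) = 1/(592 + 6052) = 1/6644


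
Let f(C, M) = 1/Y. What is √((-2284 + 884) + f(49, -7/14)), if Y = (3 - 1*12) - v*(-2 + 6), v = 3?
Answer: I*√617421/21 ≈ 37.417*I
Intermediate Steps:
Y = -21 (Y = (3 - 1*12) - 3*(-2 + 6) = (3 - 12) - 3*4 = -9 - 1*12 = -9 - 12 = -21)
f(C, M) = -1/21 (f(C, M) = 1/(-21) = -1/21)
√((-2284 + 884) + f(49, -7/14)) = √((-2284 + 884) - 1/21) = √(-1400 - 1/21) = √(-29401/21) = I*√617421/21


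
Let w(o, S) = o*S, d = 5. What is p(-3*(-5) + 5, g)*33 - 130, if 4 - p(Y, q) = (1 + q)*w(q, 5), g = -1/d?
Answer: 142/5 ≈ 28.400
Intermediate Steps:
g = -⅕ (g = -1/5 = -1*⅕ = -⅕ ≈ -0.20000)
w(o, S) = S*o
p(Y, q) = 4 - 5*q*(1 + q) (p(Y, q) = 4 - (1 + q)*5*q = 4 - 5*q*(1 + q))
p(-3*(-5) + 5, g)*33 - 130 = (4 - 5*(-⅕) - 5*(-⅕)²)*33 - 130 = (4 + 1 - 5*1/25)*33 - 130 = (4 + 1 - ⅕)*33 - 130 = (24/5)*33 - 130 = 792/5 - 130 = 142/5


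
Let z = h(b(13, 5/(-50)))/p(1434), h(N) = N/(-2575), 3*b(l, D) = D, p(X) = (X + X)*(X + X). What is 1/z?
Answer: 635414004000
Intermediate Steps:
p(X) = 4*X² (p(X) = (2*X)*(2*X) = 4*X²)
b(l, D) = D/3
h(N) = -N/2575 (h(N) = N*(-1/2575) = -N/2575)
z = 1/635414004000 (z = (-5/(-50)/7725)/((4*1434²)) = (-5*(-1/50)/7725)/((4*2056356)) = -(-1)/(7725*10)/8225424 = -1/2575*(-1/30)*(1/8225424) = (1/77250)*(1/8225424) = 1/635414004000 ≈ 1.5738e-12)
1/z = 1/(1/635414004000) = 635414004000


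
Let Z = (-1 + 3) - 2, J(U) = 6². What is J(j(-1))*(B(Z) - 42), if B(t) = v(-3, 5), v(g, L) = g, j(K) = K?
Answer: -1620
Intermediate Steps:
J(U) = 36
Z = 0 (Z = 2 - 2 = 0)
B(t) = -3
J(j(-1))*(B(Z) - 42) = 36*(-3 - 42) = 36*(-45) = -1620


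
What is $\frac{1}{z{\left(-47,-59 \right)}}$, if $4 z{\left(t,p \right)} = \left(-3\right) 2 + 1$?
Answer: $- \frac{4}{5} \approx -0.8$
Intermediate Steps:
$z{\left(t,p \right)} = - \frac{5}{4}$ ($z{\left(t,p \right)} = \frac{\left(-3\right) 2 + 1}{4} = \frac{-6 + 1}{4} = \frac{1}{4} \left(-5\right) = - \frac{5}{4}$)
$\frac{1}{z{\left(-47,-59 \right)}} = \frac{1}{- \frac{5}{4}} = - \frac{4}{5}$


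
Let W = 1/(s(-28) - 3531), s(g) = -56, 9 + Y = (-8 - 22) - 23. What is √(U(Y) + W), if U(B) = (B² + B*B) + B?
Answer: √98120451607/3587 ≈ 87.327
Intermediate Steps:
Y = -62 (Y = -9 + ((-8 - 22) - 23) = -9 + (-30 - 23) = -9 - 53 = -62)
U(B) = B + 2*B² (U(B) = (B² + B²) + B = 2*B² + B = B + 2*B²)
W = -1/3587 (W = 1/(-56 - 3531) = 1/(-3587) = -1/3587 ≈ -0.00027878)
√(U(Y) + W) = √(-62*(1 + 2*(-62)) - 1/3587) = √(-62*(1 - 124) - 1/3587) = √(-62*(-123) - 1/3587) = √(7626 - 1/3587) = √(27354461/3587) = √98120451607/3587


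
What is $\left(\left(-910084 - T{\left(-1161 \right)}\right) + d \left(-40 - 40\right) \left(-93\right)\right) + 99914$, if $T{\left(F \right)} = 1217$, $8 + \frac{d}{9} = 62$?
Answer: $2804453$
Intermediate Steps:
$d = 486$ ($d = -72 + 9 \cdot 62 = -72 + 558 = 486$)
$\left(\left(-910084 - T{\left(-1161 \right)}\right) + d \left(-40 - 40\right) \left(-93\right)\right) + 99914 = \left(\left(-910084 - 1217\right) + 486 \left(-40 - 40\right) \left(-93\right)\right) + 99914 = \left(-911301 + 486 \left(-80\right) \left(-93\right)\right) + 99914 = \left(-911301 - -3615840\right) + 99914 = \left(-911301 + 3615840\right) + 99914 = 2704539 + 99914 = 2804453$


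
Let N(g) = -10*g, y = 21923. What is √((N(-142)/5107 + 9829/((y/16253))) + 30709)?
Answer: 2*√119072540841302881437/111960761 ≈ 194.93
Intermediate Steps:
√((N(-142)/5107 + 9829/((y/16253))) + 30709) = √((-10*(-142)/5107 + 9829/((21923/16253))) + 30709) = √((1420*(1/5107) + 9829/((21923*(1/16253)))) + 30709) = √((1420/5107 + 9829/(21923/16253)) + 30709) = √((1420/5107 + 9829*(16253/21923)) + 30709) = √((1420/5107 + 159750737/21923) + 30709) = √(815878144519/111960761 + 30709) = √(4254081154068/111960761) = 2*√119072540841302881437/111960761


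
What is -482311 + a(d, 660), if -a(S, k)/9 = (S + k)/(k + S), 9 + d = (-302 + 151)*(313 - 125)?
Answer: -482320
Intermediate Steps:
d = -28397 (d = -9 + (-302 + 151)*(313 - 125) = -9 - 151*188 = -9 - 28388 = -28397)
a(S, k) = -9 (a(S, k) = -9*(S + k)/(k + S) = -9*(S + k)/(S + k) = -9*1 = -9)
-482311 + a(d, 660) = -482311 - 9 = -482320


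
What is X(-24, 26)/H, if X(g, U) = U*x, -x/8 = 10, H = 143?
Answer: -160/11 ≈ -14.545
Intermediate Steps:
x = -80 (x = -8*10 = -80)
X(g, U) = -80*U (X(g, U) = U*(-80) = -80*U)
X(-24, 26)/H = (-80*26)/143 = (1/143)*(-2080) = -160/11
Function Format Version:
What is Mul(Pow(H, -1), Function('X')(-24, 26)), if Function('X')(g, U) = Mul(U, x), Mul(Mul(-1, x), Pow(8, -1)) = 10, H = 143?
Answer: Rational(-160, 11) ≈ -14.545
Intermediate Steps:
x = -80 (x = Mul(-8, 10) = -80)
Function('X')(g, U) = Mul(-80, U) (Function('X')(g, U) = Mul(U, -80) = Mul(-80, U))
Mul(Pow(H, -1), Function('X')(-24, 26)) = Mul(Pow(143, -1), Mul(-80, 26)) = Mul(Rational(1, 143), -2080) = Rational(-160, 11)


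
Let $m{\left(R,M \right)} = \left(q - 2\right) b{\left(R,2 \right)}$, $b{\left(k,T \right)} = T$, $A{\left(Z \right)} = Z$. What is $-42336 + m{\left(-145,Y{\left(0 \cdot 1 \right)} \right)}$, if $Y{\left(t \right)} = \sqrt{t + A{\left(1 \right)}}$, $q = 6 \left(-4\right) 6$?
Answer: $-42628$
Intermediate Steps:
$q = -144$ ($q = \left(-24\right) 6 = -144$)
$Y{\left(t \right)} = \sqrt{1 + t}$ ($Y{\left(t \right)} = \sqrt{t + 1} = \sqrt{1 + t}$)
$m{\left(R,M \right)} = -292$ ($m{\left(R,M \right)} = \left(-144 - 2\right) 2 = \left(-146\right) 2 = -292$)
$-42336 + m{\left(-145,Y{\left(0 \cdot 1 \right)} \right)} = -42336 - 292 = -42628$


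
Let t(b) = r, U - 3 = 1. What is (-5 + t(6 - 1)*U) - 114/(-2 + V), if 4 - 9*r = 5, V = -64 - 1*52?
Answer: -2378/531 ≈ -4.4783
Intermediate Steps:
V = -116 (V = -64 - 52 = -116)
r = -1/9 (r = 4/9 - 1/9*5 = 4/9 - 5/9 = -1/9 ≈ -0.11111)
U = 4 (U = 3 + 1 = 4)
t(b) = -1/9
(-5 + t(6 - 1)*U) - 114/(-2 + V) = (-5 - 1/9*4) - 114/(-2 - 116) = (-5 - 4/9) - 114/(-118) = -49/9 - 1/118*(-114) = -49/9 + 57/59 = -2378/531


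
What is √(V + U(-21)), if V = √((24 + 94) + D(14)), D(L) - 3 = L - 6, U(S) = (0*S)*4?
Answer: 129^(¼) ≈ 3.3701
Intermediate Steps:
U(S) = 0 (U(S) = 0*4 = 0)
D(L) = -3 + L (D(L) = 3 + (L - 6) = 3 + (-6 + L) = -3 + L)
V = √129 (V = √((24 + 94) + (-3 + 14)) = √(118 + 11) = √129 ≈ 11.358)
√(V + U(-21)) = √(√129 + 0) = √(√129) = 129^(¼)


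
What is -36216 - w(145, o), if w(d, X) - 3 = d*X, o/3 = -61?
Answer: -9684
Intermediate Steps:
o = -183 (o = 3*(-61) = -183)
w(d, X) = 3 + X*d (w(d, X) = 3 + d*X = 3 + X*d)
-36216 - w(145, o) = -36216 - (3 - 183*145) = -36216 - (3 - 26535) = -36216 - 1*(-26532) = -36216 + 26532 = -9684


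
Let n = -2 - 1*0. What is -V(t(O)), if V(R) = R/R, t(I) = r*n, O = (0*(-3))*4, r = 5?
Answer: -1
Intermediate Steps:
n = -2 (n = -2 + 0 = -2)
O = 0 (O = 0*4 = 0)
t(I) = -10 (t(I) = 5*(-2) = -10)
V(R) = 1
-V(t(O)) = -1*1 = -1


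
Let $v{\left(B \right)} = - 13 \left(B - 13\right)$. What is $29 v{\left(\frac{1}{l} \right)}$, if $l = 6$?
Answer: $\frac{29029}{6} \approx 4838.2$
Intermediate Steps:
$v{\left(B \right)} = 169 - 13 B$ ($v{\left(B \right)} = - 13 \left(-13 + B\right) = 169 - 13 B$)
$29 v{\left(\frac{1}{l} \right)} = 29 \left(169 - \frac{13}{6}\right) = 29 \cdot \frac{1001}{6} = \frac{29029}{6}$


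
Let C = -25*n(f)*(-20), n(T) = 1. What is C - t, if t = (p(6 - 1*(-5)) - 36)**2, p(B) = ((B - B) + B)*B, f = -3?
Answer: -6725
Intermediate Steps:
p(B) = B**2 (p(B) = (0 + B)*B = B*B = B**2)
C = 500 (C = -25*1*(-20) = -25*(-20) = 500)
t = 7225 (t = ((6 - 1*(-5))**2 - 36)**2 = ((6 + 5)**2 - 36)**2 = (11**2 - 36)**2 = (121 - 36)**2 = 85**2 = 7225)
C - t = 500 - 1*7225 = 500 - 7225 = -6725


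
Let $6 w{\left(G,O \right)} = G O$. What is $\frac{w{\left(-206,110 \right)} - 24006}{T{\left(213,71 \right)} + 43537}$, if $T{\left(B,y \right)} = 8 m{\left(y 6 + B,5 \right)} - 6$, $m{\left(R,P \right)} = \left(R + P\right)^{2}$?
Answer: $- \frac{83348}{10084257} \approx -0.0082652$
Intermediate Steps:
$w{\left(G,O \right)} = \frac{G O}{6}$
$m{\left(R,P \right)} = \left(P + R\right)^{2}$
$T{\left(B,y \right)} = -6 + 8 \left(5 + B + 6 y\right)^{2}$ ($T{\left(B,y \right)} = 8 \left(5 + \left(y 6 + B\right)\right)^{2} - 6 = 8 \left(5 + \left(6 y + B\right)\right)^{2} - 6 = 8 \left(5 + \left(B + 6 y\right)\right)^{2} - 6 = 8 \left(5 + B + 6 y\right)^{2} - 6 = -6 + 8 \left(5 + B + 6 y\right)^{2}$)
$\frac{w{\left(-206,110 \right)} - 24006}{T{\left(213,71 \right)} + 43537} = \frac{\frac{1}{6} \left(-206\right) 110 - 24006}{\left(-6 + 8 \left(5 + 213 + 6 \cdot 71\right)^{2}\right) + 43537} = \frac{- \frac{11330}{3} - 24006}{\left(-6 + 8 \left(5 + 213 + 426\right)^{2}\right) + 43537} = - \frac{83348}{3 \left(\left(-6 + 8 \cdot 644^{2}\right) + 43537\right)} = - \frac{83348}{3 \left(\left(-6 + 8 \cdot 414736\right) + 43537\right)} = - \frac{83348}{3 \left(\left(-6 + 3317888\right) + 43537\right)} = - \frac{83348}{3 \left(3317882 + 43537\right)} = - \frac{83348}{3 \cdot 3361419} = \left(- \frac{83348}{3}\right) \frac{1}{3361419} = - \frac{83348}{10084257}$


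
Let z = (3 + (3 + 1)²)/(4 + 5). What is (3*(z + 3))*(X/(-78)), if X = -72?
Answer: 184/13 ≈ 14.154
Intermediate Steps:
z = 19/9 (z = (3 + 4²)/9 = (3 + 16)*(⅑) = 19*(⅑) = 19/9 ≈ 2.1111)
(3*(z + 3))*(X/(-78)) = (3*(19/9 + 3))*(-72/(-78)) = (3*(46/9))*(-72*(-1/78)) = (46/3)*(12/13) = 184/13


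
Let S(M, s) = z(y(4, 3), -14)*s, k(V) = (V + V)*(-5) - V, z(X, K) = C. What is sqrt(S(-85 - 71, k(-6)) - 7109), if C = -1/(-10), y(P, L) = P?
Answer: 2*I*sqrt(44390)/5 ≈ 84.276*I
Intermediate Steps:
C = 1/10 (C = -1*(-1/10) = 1/10 ≈ 0.10000)
z(X, K) = 1/10
k(V) = -11*V (k(V) = (2*V)*(-5) - V = -10*V - V = -11*V)
S(M, s) = s/10
sqrt(S(-85 - 71, k(-6)) - 7109) = sqrt((-11*(-6))/10 - 7109) = sqrt((1/10)*66 - 7109) = sqrt(33/5 - 7109) = sqrt(-35512/5) = 2*I*sqrt(44390)/5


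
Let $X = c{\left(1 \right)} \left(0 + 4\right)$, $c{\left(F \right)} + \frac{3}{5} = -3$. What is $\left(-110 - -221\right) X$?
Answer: $- \frac{7992}{5} \approx -1598.4$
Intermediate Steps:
$c{\left(F \right)} = - \frac{18}{5}$ ($c{\left(F \right)} = - \frac{3}{5} - 3 = - \frac{18}{5}$)
$X = - \frac{72}{5}$ ($X = - \frac{18 \left(0 + 4\right)}{5} = \left(- \frac{18}{5}\right) 4 = - \frac{72}{5} \approx -14.4$)
$\left(-110 - -221\right) X = \left(-110 - -221\right) \left(- \frac{72}{5}\right) = \left(-110 + 221\right) \left(- \frac{72}{5}\right) = 111 \left(- \frac{72}{5}\right) = - \frac{7992}{5}$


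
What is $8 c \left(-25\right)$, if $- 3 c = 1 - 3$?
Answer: $- \frac{400}{3} \approx -133.33$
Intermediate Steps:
$c = \frac{2}{3}$ ($c = - \frac{1 - 3}{3} = \left(- \frac{1}{3}\right) \left(-2\right) = \frac{2}{3} \approx 0.66667$)
$8 c \left(-25\right) = 8 \cdot \frac{2}{3} \left(-25\right) = \frac{16}{3} \left(-25\right) = - \frac{400}{3}$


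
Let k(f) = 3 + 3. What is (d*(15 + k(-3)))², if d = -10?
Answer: 44100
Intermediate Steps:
k(f) = 6
(d*(15 + k(-3)))² = (-10*(15 + 6))² = (-10*21)² = (-210)² = 44100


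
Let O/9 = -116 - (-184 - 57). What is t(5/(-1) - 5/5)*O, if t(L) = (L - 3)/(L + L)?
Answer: 3375/4 ≈ 843.75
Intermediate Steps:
t(L) = (-3 + L)/(2*L) (t(L) = (-3 + L)/((2*L)) = (-3 + L)*(1/(2*L)) = (-3 + L)/(2*L))
O = 1125 (O = 9*(-116 - (-184 - 57)) = 9*(-116 - 1*(-241)) = 9*(-116 + 241) = 9*125 = 1125)
t(5/(-1) - 5/5)*O = ((-3 + (5/(-1) - 5/5))/(2*(5/(-1) - 5/5)))*1125 = ((-3 + (5*(-1) - 5*⅕))/(2*(5*(-1) - 5*⅕)))*1125 = ((-3 + (-5 - 1))/(2*(-5 - 1)))*1125 = ((½)*(-3 - 6)/(-6))*1125 = ((½)*(-⅙)*(-9))*1125 = (¾)*1125 = 3375/4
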